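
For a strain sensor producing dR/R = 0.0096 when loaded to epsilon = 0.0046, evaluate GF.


GF = (dR/R) / epsilon
= 0.0096 / 0.0046
= 2.0870

2.0870


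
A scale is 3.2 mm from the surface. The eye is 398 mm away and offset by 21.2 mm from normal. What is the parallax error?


error = h * offset / d
= 3.2 * 21.2 / 398
= 0.1705

0.1705


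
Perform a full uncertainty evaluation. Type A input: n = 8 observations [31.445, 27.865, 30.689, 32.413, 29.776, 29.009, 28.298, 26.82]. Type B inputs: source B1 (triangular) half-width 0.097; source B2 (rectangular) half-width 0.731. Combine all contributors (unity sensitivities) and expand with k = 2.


mean = (31.445 + 27.865 + 30.689 + 32.413 + 29.776 + 29.009 + 28.298 + 26.82) / 8 = 29.539375
s = sqrt(sum((x - mean)^2)/(n-1)) = 1.9006615
u_A = s / sqrt(n) = 1.9006615 / sqrt(8) = 0.67198532
u_B1 = 0.097 / sqrt(6) = 0.039600084
u_B2 = 0.731 / sqrt(3) = 0.42204305
uc = sqrt(0.67198532^2 + 0.039600084^2 + 0.42204305^2) = 0.79451417
U = k * uc = 2 * 0.79451417
U = 1.5890

1.5890


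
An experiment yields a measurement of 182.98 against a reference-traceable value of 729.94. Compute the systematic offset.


Systematic error = measured - true
= 182.98 - 729.94
= -546.9600

-546.9600


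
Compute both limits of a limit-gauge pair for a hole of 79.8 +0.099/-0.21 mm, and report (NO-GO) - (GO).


GO = nominal - lower_tol (smallest hole = maximum material condition)
GO = 79.8 - 0.21 = 79.59
NO-GO = nominal + upper_tol (largest hole = least material condition)
NO-GO = 79.8 + 0.099 = 79.899
spread = NO-GO - GO = 79.899 - 79.59 = 0.3090

0.3090


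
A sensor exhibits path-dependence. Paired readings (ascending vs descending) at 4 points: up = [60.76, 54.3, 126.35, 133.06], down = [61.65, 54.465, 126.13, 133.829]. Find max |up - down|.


|60.76 - 61.65| = 0.8900
|54.3 - 54.465| = 0.1650
|126.35 - 126.13| = 0.2200
|133.06 - 133.829| = 0.7690
hysteresis = max(diffs) = 0.8900

0.8900


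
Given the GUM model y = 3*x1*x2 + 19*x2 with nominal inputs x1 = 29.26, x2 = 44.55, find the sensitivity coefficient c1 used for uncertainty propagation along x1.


y = 3*x1*x2 + 19*x2
dy/dx1 = 3*x2
Evaluate at x2 = 44.55: c1 = 3 * 44.55
c1 = 133.6500

133.6500


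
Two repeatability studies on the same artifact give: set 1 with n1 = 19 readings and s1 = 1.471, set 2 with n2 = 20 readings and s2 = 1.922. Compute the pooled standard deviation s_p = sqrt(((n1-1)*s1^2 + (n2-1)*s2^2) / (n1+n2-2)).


s_p = sqrt(((n1-1)*s1^2 + (n2-1)*s2^2) / (n1+n2-2))
numerator = (19-1)*1.471^2 + (20-1)*1.922^2 = 38.949138 + 70.187596 = 109.13673
denominator = 19 + 20 - 2 = 37
s_p^2 = 109.13673 / 37 = 2.9496414
s_p = sqrt(2.9496414) = 1.7175

1.7175


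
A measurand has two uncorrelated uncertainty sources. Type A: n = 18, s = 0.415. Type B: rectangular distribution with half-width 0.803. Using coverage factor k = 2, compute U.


u_A = s / sqrt(n) = 0.415 / sqrt(18) = 0.097816438
u_B = half_width / sqrt(3) = 0.803 / sqrt(3) = 0.46361227
uc = sqrt(u_A^2 + u_B^2) = sqrt(0.097816438^2 + 0.46361227^2) = 0.47381894
U = k * uc = 2 * 0.47381894
U = 0.9476

0.9476


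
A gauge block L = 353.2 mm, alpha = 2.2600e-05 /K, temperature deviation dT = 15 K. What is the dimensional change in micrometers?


dL = L * alpha * dT
= 353.2 * 2.2600e-05 * 15
= 0.1197348 mm
dL_um = 0.1197348 * 1000 = 119.7348 um

119.7348


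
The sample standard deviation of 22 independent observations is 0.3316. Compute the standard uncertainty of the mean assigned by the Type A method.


u_A = s / sqrt(n)
u_A = 0.3316 / sqrt(22)
u_A = 0.3316 / 4.6904158
u_A = 0.0707

0.0707


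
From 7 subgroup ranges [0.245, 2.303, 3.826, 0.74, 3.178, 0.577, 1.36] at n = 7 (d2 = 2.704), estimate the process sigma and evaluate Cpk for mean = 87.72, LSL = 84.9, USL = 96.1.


R_bar = (0.245 + 2.303 + 3.826 + 0.74 + 3.178 + 0.577 + 1.36) / 7 = 1.747
sigma = R_bar / d2 = 1.747 / 2.704 = 0.64607988
Cp = (USL - LSL)/(6*sigma) = (96.1 - 84.9)/(6*0.64607988) = 2.8892
Cpu = (96.1 - 87.72)/(3*0.64607988) = 4.3235
Cpl = (87.72 - 84.9)/(3*0.64607988) = 1.4549
Cpk = min(Cpu, Cpl) = 1.4549

1.4549


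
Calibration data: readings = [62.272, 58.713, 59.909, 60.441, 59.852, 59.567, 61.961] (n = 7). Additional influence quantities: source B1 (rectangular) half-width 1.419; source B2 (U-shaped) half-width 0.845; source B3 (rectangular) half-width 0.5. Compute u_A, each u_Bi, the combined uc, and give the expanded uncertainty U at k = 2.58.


mean = (62.272 + 58.713 + 59.909 + 60.441 + 59.852 + 59.567 + 61.961) / 7 = 60.38785714
s = sqrt(sum((x - mean)^2)/(n-1)) = 1.292478
u_A = s / sqrt(n) = 1.292478 / sqrt(7) = 0.48851077
u_B1 = 1.419 / sqrt(3) = 0.81926003
u_B2 = 0.845 / sqrt(2) = 0.59750523
u_B3 = 0.5 / sqrt(3) = 0.28867513
uc = sqrt(0.48851077^2 + 0.81926003^2 + 0.59750523^2 + 0.28867513^2) = 1.1619706
U = k * uc = 2.58 * 1.1619706
U = 2.9979

2.9979


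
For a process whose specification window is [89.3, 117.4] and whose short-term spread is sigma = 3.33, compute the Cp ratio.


Cp = (USL - LSL) / (6 * sigma)
= (117.4 - 89.3) / (6 * 3.33)
= 28.1000 / 19.9800
= 1.4064

1.4064


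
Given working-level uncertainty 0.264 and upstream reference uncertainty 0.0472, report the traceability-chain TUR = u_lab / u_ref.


TUR = u_lab / u_ref
= 0.264 / 0.0472
= 5.5932

5.5932


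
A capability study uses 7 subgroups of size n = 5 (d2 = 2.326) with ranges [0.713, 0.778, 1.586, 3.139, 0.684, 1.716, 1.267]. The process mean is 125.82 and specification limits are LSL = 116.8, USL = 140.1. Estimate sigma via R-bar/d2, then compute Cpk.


R_bar = (0.713 + 0.778 + 1.586 + 3.139 + 0.684 + 1.716 + 1.267) / 7 = 1.4118571
sigma = R_bar / d2 = 1.4118571 / 2.326 = 0.60698929
Cp = (USL - LSL)/(6*sigma) = (140.1 - 116.8)/(6*0.60698929) = 6.3977
Cpu = (140.1 - 125.82)/(3*0.60698929) = 7.8420
Cpl = (125.82 - 116.8)/(3*0.60698929) = 4.9534
Cpk = min(Cpu, Cpl) = 4.9534

4.9534


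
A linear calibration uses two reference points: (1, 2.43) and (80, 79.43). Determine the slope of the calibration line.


slope = (y2 - y1) / (x2 - x1)
= (79.43 - 2.43) / (80 - 1)
= 77.0000 / 79
= 0.9747

0.9747


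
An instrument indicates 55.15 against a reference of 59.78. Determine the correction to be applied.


Correction = standard - reading
= 59.78 - 55.15
= 4.6300

4.6300


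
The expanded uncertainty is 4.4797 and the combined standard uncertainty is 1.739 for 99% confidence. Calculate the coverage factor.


k = U / uc
k = 4.4797 / 1.739
k = 2.576

2.576


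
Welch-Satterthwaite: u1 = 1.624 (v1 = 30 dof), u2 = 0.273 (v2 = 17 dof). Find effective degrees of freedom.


uc = sqrt(u1^2 + u2^2) = sqrt(1.624^2 + 0.273^2) = 1.6467863
v_eff = uc^4 / (u1^4/v1 + u2^4/v2)
= 1.6467863^4 / (1.624^4/30 + 0.273^4/17)
= 7.3544294 / 0.23218515
v_eff = 31.6748

31.6748


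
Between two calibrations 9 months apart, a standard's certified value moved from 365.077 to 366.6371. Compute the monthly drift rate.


rate = (v2 - v1) / months
= (366.6371 - 365.077) / 9
= 1.5601 / 9
= 0.1733

0.1733


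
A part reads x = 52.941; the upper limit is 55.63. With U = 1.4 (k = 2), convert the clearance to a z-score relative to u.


u = U / k = 1.4 / 2 = 0.7
margin = |USL - x| = |55.63 - 52.941| = 2.689
z = margin / u = 2.689 / 0.7
z = 3.8414

3.8414


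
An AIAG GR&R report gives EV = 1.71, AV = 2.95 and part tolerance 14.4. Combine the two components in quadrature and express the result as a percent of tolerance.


GRR = sqrt(EV^2 + AV^2) = sqrt(1.71^2 + 2.95^2) = 3.4097801
%GRR = GRR / tol * 100 = 3.4097801 / 14.4 * 100
%GRR = 23.6790

23.6790


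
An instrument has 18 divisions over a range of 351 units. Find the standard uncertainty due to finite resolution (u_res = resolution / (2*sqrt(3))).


resolution = range / divisions
resolution = 351 / 18 = 19.5
u_res = resolution / (2*sqrt(3))
u_res = 19.5 / 3.4641016
u_res = 5.6292

5.6292


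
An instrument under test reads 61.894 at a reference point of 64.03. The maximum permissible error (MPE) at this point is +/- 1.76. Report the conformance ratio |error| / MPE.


e = indication - reference = 61.894 - 64.03 = -2.1360
|e| = 2.1360
ratio = |e| / MPE = 2.1360 / 1.76
ratio = 1.2136

1.2136


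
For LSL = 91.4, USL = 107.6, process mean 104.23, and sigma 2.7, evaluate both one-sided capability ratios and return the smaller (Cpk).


Cpu = (USL - mean) / (3*sigma) = (107.6 - 104.23) / (3*2.7) = 0.4160
Cpl = (mean - LSL) / (3*sigma) = (104.23 - 91.4) / (3*2.7) = 1.5840
Cpk = min(Cpu, Cpl) = 0.4160

0.4160


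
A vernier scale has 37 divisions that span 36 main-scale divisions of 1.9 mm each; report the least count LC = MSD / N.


LC = MSD / n_div
= 1.9 / 37
= 0.0514

0.0514


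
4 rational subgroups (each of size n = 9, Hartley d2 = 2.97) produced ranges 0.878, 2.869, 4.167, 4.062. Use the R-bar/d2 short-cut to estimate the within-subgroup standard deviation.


R_bar = (0.878 + 2.869 + 4.167 + 4.062) / 4
R_bar = 11.976 / 4 = 2.994
sigma_hat = R_bar / d2 = 2.994 / 2.97 = 1.0081

1.0081


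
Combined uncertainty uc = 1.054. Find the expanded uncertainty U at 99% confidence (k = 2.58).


U = k * uc
U = 2.58 * 1.054
U = 2.7193

2.7193


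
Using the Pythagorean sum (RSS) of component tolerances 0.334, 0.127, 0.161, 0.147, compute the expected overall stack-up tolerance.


RSS = sqrt(0.334^2 + 0.127^2 + 0.161^2 + 0.147^2)
= sqrt(0.175215)
= 0.4186

0.4186


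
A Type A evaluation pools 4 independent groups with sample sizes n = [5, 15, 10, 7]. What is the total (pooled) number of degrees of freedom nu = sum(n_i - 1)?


nu = sum_i (n_i - 1)
nu = ((5 - 1) + (15 - 1) + (10 - 1) + (7 - 1))
nu = 4 + 14 + 9 + 6
nu = 33

33


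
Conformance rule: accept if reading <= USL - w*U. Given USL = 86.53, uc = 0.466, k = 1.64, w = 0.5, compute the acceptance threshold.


U = k * uc = 1.64 * 0.466 = 0.76424
guard band g = w * U = 0.5 * 0.76424 = 0.38212
AL = USL - g = 86.53 - 0.38212
AL = 86.1479

86.1479


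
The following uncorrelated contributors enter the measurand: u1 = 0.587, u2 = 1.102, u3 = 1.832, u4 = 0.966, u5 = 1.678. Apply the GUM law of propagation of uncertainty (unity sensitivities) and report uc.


uc = sqrt(0.587^2 + 1.102^2 + 1.832^2 + 0.966^2 + 1.678^2)
uc = sqrt(8.664037)
uc = 2.9435

2.9435


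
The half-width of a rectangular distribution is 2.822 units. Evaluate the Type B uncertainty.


u_B = half_width / sqrt(3)
u_B = 2.822 / 1.7320508
u_B = 1.6293

1.6293


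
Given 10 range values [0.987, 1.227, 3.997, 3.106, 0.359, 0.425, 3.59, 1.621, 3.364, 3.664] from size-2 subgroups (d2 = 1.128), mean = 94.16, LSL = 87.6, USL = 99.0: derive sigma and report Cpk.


R_bar = (0.987 + 1.227 + 3.997 + 3.106 + 0.359 + 0.425 + 3.59 + 1.621 + 3.364 + 3.664) / 10 = 2.234
sigma = R_bar / d2 = 2.234 / 1.128 = 1.9804965
Cp = (USL - LSL)/(6*sigma) = (99.0 - 87.6)/(6*1.9804965) = 0.9594
Cpu = (99.0 - 94.16)/(3*1.9804965) = 0.8146
Cpl = (94.16 - 87.6)/(3*1.9804965) = 1.1041
Cpk = min(Cpu, Cpl) = 0.8146

0.8146


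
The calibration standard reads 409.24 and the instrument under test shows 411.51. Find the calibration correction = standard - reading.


Correction = standard - reading
= 409.24 - 411.51
= -2.2700

-2.2700


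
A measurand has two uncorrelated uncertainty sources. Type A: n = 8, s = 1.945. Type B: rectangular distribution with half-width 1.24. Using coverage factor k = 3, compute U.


u_A = s / sqrt(n) = 1.945 / sqrt(8) = 0.68766134
u_B = half_width / sqrt(3) = 1.24 / sqrt(3) = 0.71591433
uc = sqrt(u_A^2 + u_B^2) = sqrt(0.68766134^2 + 0.71591433^2) = 0.99267892
U = k * uc = 3 * 0.99267892
U = 2.9780

2.9780


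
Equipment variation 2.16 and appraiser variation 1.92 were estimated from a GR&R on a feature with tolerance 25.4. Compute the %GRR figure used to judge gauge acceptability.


GRR = sqrt(EV^2 + AV^2) = sqrt(2.16^2 + 1.92^2) = 2.8899827
%GRR = GRR / tol * 100 = 2.8899827 / 25.4 * 100
%GRR = 11.3779

11.3779


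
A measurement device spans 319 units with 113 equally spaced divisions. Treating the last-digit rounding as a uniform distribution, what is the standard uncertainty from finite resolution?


resolution = range / divisions
resolution = 319 / 113 = 2.8230088
u_res = resolution / (2*sqrt(3))
u_res = 2.8230088 / 3.4641016
u_res = 0.8149

0.8149


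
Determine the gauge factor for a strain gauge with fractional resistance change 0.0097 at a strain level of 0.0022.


GF = (dR/R) / epsilon
= 0.0097 / 0.0022
= 4.4091

4.4091


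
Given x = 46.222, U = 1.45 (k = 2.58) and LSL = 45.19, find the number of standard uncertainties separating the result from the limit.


u = U / k = 1.45 / 2.58 = 0.5620155
margin = |LSL - x| = |45.19 - 46.222| = 1.032
z = margin / u = 1.032 / 0.5620155
z = 1.8362

1.8362


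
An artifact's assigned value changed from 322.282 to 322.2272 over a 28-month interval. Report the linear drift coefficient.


rate = (v2 - v1) / months
= (322.2272 - 322.282) / 28
= -0.0548 / 28
= -0.0020

-0.0020


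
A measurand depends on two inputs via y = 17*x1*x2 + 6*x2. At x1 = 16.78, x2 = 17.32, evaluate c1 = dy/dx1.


y = 17*x1*x2 + 6*x2
dy/dx1 = 17*x2
Evaluate at x2 = 17.32: c1 = 17 * 17.32
c1 = 294.4400

294.4400


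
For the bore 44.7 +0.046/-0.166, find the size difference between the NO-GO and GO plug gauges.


GO = nominal - lower_tol (smallest hole = maximum material condition)
GO = 44.7 - 0.166 = 44.534
NO-GO = nominal + upper_tol (largest hole = least material condition)
NO-GO = 44.7 + 0.046 = 44.746
spread = NO-GO - GO = 44.746 - 44.534 = 0.2120

0.2120


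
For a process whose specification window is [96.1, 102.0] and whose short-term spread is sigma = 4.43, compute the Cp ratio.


Cp = (USL - LSL) / (6 * sigma)
= (102.0 - 96.1) / (6 * 4.43)
= 5.9000 / 26.5800
= 0.2220

0.2220


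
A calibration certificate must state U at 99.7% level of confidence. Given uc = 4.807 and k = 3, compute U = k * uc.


U = k * uc
U = 3 * 4.807
U = 14.4210

14.4210


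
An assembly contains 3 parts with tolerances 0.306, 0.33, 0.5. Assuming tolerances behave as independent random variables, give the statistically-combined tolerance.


RSS = sqrt(0.306^2 + 0.33^2 + 0.5^2)
= sqrt(0.452536)
= 0.6727

0.6727


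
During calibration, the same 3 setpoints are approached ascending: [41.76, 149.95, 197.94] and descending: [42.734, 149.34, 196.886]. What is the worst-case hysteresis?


|41.76 - 42.734| = 0.9740
|149.95 - 149.34| = 0.6100
|197.94 - 196.886| = 1.0540
hysteresis = max(diffs) = 1.0540

1.0540


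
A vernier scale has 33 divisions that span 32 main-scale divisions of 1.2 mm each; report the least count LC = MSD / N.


LC = MSD / n_div
= 1.2 / 33
= 0.0364

0.0364


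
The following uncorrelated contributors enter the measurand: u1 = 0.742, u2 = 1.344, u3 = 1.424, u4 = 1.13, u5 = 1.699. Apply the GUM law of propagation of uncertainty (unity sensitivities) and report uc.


uc = sqrt(0.742^2 + 1.344^2 + 1.424^2 + 1.13^2 + 1.699^2)
uc = sqrt(8.548177)
uc = 2.9237

2.9237


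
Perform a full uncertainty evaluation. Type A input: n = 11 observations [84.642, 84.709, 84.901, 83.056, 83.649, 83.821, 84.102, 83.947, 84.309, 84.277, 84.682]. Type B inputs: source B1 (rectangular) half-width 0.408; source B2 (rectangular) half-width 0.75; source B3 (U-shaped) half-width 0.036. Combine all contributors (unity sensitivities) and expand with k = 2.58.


mean = (84.642 + 84.709 + 84.901 + 83.056 + 83.649 + 83.821 + 84.102 + 83.947 + 84.309 + 84.277 + 84.682) / 11 = 84.19045455
s = sqrt(sum((x - mean)^2)/(n-1)) = 0.54996079
u_A = s / sqrt(n) = 0.54996079 / sqrt(11) = 0.16581942
u_B1 = 0.408 / sqrt(3) = 0.23555891
u_B2 = 0.75 / sqrt(3) = 0.4330127
u_B3 = 0.036 / sqrt(2) = 0.025455844
uc = sqrt(0.16581942^2 + 0.23555891^2 + 0.4330127^2 + 0.025455844^2) = 0.52070345
U = k * uc = 2.58 * 0.52070345
U = 1.3434

1.3434


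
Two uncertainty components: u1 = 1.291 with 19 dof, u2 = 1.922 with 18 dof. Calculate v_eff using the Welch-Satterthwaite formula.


uc = sqrt(u1^2 + u2^2) = sqrt(1.291^2 + 1.922^2) = 2.3153326
v_eff = uc^4 / (u1^4/v1 + u2^4/v2)
= 2.3153326^4 / (1.291^4/19 + 1.922^4/18)
= 28.737802 / 0.90432671
v_eff = 31.7781

31.7781


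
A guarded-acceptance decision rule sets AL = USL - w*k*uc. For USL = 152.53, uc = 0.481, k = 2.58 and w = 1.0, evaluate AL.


U = k * uc = 2.58 * 0.481 = 1.24098
guard band g = w * U = 1.0 * 1.24098 = 1.24098
AL = USL - g = 152.53 - 1.24098
AL = 151.2890

151.2890


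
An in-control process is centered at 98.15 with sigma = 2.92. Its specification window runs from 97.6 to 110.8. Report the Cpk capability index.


Cpu = (USL - mean) / (3*sigma) = (110.8 - 98.15) / (3*2.92) = 1.4441
Cpl = (mean - LSL) / (3*sigma) = (98.15 - 97.6) / (3*2.92) = 0.0628
Cpk = min(Cpu, Cpl) = 0.0628

0.0628


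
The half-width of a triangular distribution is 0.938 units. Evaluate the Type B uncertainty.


u_B = half_width / sqrt(6)
u_B = 0.938 / 2.4494897
u_B = 0.3829

0.3829


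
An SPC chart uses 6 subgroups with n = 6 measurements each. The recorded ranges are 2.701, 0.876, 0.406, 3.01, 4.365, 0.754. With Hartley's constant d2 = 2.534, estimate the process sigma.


R_bar = (2.701 + 0.876 + 0.406 + 3.01 + 4.365 + 0.754) / 6
R_bar = 12.112 / 6 = 2.0186667
sigma_hat = R_bar / d2 = 2.0186667 / 2.534 = 0.7966

0.7966


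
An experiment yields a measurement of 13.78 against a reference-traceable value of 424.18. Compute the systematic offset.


Systematic error = measured - true
= 13.78 - 424.18
= -410.4000

-410.4000


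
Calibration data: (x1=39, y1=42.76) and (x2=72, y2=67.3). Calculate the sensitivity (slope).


slope = (y2 - y1) / (x2 - x1)
= (67.3 - 42.76) / (72 - 39)
= 24.5400 / 33
= 0.7436

0.7436


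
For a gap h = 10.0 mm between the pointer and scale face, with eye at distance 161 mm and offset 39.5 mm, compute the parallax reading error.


error = h * offset / d
= 10.0 * 39.5 / 161
= 2.4534

2.4534


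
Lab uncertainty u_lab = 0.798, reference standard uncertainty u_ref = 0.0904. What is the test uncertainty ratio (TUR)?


TUR = u_lab / u_ref
= 0.798 / 0.0904
= 8.8274

8.8274


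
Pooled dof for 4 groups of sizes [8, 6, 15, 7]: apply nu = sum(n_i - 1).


nu = sum_i (n_i - 1)
nu = ((8 - 1) + (6 - 1) + (15 - 1) + (7 - 1))
nu = 7 + 5 + 14 + 6
nu = 32

32


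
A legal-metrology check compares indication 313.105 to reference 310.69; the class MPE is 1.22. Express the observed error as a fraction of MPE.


e = indication - reference = 313.105 - 310.69 = 2.4150
|e| = 2.4150
ratio = |e| / MPE = 2.4150 / 1.22
ratio = 1.9795

1.9795


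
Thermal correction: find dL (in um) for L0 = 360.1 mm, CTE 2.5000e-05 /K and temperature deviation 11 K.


dL = L * alpha * dT
= 360.1 * 2.5000e-05 * 11
= 0.0990275 mm
dL_um = 0.0990275 * 1000 = 99.0275 um

99.0275


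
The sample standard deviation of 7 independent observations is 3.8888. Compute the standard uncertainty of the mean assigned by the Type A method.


u_A = s / sqrt(n)
u_A = 3.8888 / sqrt(7)
u_A = 3.8888 / 2.6457513
u_A = 1.4698

1.4698


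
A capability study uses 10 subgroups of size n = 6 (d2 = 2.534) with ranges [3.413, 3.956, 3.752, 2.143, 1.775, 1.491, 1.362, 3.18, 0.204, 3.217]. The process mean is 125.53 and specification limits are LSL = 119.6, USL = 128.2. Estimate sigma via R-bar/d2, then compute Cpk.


R_bar = (3.413 + 3.956 + 3.752 + 2.143 + 1.775 + 1.491 + 1.362 + 3.18 + 0.204 + 3.217) / 10 = 2.4493
sigma = R_bar / d2 = 2.4493 / 2.534 = 0.96657459
Cp = (USL - LSL)/(6*sigma) = (128.2 - 119.6)/(6*0.96657459) = 1.4829
Cpu = (128.2 - 125.53)/(3*0.96657459) = 0.9208
Cpl = (125.53 - 119.6)/(3*0.96657459) = 2.0450
Cpk = min(Cpu, Cpl) = 0.9208

0.9208


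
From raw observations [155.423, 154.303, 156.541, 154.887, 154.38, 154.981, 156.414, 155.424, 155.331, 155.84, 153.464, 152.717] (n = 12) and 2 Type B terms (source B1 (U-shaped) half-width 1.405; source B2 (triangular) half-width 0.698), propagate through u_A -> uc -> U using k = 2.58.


mean = (155.423 + 154.303 + 156.541 + 154.887 + 154.38 + 154.981 + 156.414 + 155.424 + 155.331 + 155.84 + 153.464 + 152.717) / 12 = 154.9754167
s = sqrt(sum((x - mean)^2)/(n-1)) = 1.1279674
u_A = s / sqrt(n) = 1.1279674 / sqrt(12) = 0.32561614
u_B1 = 1.405 / sqrt(2) = 0.99348503
u_B2 = 0.698 / sqrt(6) = 0.28495731
uc = sqrt(0.32561614^2 + 0.99348503^2 + 0.28495731^2) = 1.0836231
U = k * uc = 2.58 * 1.0836231
U = 2.7957

2.7957


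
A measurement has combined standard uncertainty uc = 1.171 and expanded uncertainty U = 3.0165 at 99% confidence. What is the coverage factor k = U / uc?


k = U / uc
k = 3.0165 / 1.171
k = 2.576

2.576


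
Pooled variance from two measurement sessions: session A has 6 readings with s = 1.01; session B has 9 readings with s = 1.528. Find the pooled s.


s_p = sqrt(((n1-1)*s1^2 + (n2-1)*s2^2) / (n1+n2-2))
numerator = (6-1)*1.01^2 + (9-1)*1.528^2 = 5.1005 + 18.678272 = 23.778772
denominator = 6 + 9 - 2 = 13
s_p^2 = 23.778772 / 13 = 1.8291363
s_p = sqrt(1.8291363) = 1.3525

1.3525


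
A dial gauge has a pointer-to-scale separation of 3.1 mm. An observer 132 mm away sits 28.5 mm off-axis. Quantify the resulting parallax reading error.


error = h * offset / d
= 3.1 * 28.5 / 132
= 0.6693

0.6693


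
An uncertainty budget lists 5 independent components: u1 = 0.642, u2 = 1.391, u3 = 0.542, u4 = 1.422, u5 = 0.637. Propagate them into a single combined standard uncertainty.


uc = sqrt(0.642^2 + 1.391^2 + 0.542^2 + 1.422^2 + 0.637^2)
uc = sqrt(5.068662)
uc = 2.2514

2.2514


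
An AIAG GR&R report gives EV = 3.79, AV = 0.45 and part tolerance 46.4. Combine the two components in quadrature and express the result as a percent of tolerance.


GRR = sqrt(EV^2 + AV^2) = sqrt(3.79^2 + 0.45^2) = 3.8166215
%GRR = GRR / tol * 100 = 3.8166215 / 46.4 * 100
%GRR = 8.2255

8.2255


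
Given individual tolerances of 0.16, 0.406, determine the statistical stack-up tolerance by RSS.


RSS = sqrt(0.16^2 + 0.406^2)
= sqrt(0.190436)
= 0.4364

0.4364


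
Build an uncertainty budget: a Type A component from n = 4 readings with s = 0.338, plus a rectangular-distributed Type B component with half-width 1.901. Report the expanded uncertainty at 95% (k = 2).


u_A = s / sqrt(n) = 0.338 / sqrt(4) = 0.169
u_B = half_width / sqrt(3) = 1.901 / sqrt(3) = 1.0975429
uc = sqrt(u_A^2 + u_B^2) = sqrt(0.169^2 + 1.0975429^2) = 1.110478
U = k * uc = 2 * 1.110478
U = 2.2210

2.2210


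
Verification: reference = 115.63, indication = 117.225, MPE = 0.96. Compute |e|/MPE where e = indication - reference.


e = indication - reference = 117.225 - 115.63 = 1.5950
|e| = 1.5950
ratio = |e| / MPE = 1.5950 / 0.96
ratio = 1.6615

1.6615


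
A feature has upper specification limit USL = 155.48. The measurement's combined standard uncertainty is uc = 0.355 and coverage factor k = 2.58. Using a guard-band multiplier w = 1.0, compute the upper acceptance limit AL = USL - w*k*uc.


U = k * uc = 2.58 * 0.355 = 0.9159
guard band g = w * U = 1.0 * 0.9159 = 0.9159
AL = USL - g = 155.48 - 0.9159
AL = 154.5641

154.5641


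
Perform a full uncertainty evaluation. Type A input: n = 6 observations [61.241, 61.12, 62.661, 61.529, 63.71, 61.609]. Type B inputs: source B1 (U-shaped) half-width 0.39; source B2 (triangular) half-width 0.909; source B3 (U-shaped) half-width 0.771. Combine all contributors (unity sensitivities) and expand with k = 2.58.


mean = (61.241 + 61.12 + 62.661 + 61.529 + 63.71 + 61.609) / 6 = 61.97833333
s = sqrt(sum((x - mean)^2)/(n-1)) = 1.0083062
u_A = s / sqrt(n) = 1.0083062 / sqrt(6) = 0.41163928
u_B1 = 0.39 / sqrt(2) = 0.27577164
u_B2 = 0.909 / sqrt(6) = 0.3710977
u_B3 = 0.771 / sqrt(2) = 0.54517933
uc = sqrt(0.41163928^2 + 0.27577164^2 + 0.3710977^2 + 0.54517933^2) = 0.82488235
U = k * uc = 2.58 * 0.82488235
U = 2.1282

2.1282


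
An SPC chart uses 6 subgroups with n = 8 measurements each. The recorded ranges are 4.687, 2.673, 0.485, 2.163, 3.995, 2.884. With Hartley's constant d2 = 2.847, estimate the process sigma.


R_bar = (4.687 + 2.673 + 0.485 + 2.163 + 3.995 + 2.884) / 6
R_bar = 16.887 / 6 = 2.8145
sigma_hat = R_bar / d2 = 2.8145 / 2.847 = 0.9886

0.9886


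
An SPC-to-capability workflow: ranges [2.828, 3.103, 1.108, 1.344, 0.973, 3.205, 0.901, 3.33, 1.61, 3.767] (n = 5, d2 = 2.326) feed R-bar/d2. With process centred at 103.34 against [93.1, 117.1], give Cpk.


R_bar = (2.828 + 3.103 + 1.108 + 1.344 + 0.973 + 3.205 + 0.901 + 3.33 + 1.61 + 3.767) / 10 = 2.2169
sigma = R_bar / d2 = 2.2169 / 2.326 = 0.95309544
Cp = (USL - LSL)/(6*sigma) = (117.1 - 93.1)/(6*0.95309544) = 4.1969
Cpu = (117.1 - 103.34)/(3*0.95309544) = 4.8124
Cpl = (103.34 - 93.1)/(3*0.95309544) = 3.5813
Cpk = min(Cpu, Cpl) = 3.5813

3.5813


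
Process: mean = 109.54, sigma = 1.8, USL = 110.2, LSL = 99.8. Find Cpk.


Cpu = (USL - mean) / (3*sigma) = (110.2 - 109.54) / (3*1.8) = 0.1222
Cpl = (mean - LSL) / (3*sigma) = (109.54 - 99.8) / (3*1.8) = 1.8037
Cpk = min(Cpu, Cpl) = 0.1222

0.1222


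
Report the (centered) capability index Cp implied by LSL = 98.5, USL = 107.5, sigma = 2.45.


Cp = (USL - LSL) / (6 * sigma)
= (107.5 - 98.5) / (6 * 2.45)
= 9.0000 / 14.7000
= 0.6122

0.6122


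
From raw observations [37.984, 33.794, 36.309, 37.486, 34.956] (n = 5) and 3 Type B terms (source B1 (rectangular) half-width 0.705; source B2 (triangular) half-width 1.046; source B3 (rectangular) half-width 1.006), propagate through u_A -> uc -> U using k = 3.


mean = (37.984 + 33.794 + 36.309 + 37.486 + 34.956) / 5 = 36.1058
s = sqrt(sum((x - mean)^2)/(n-1)) = 1.7421493
u_A = s / sqrt(n) = 1.7421493 / sqrt(5) = 0.77911285
u_B1 = 0.705 / sqrt(3) = 0.40703194
u_B2 = 1.046 / sqrt(6) = 0.42702771
u_B3 = 1.006 / sqrt(3) = 0.58081437
uc = sqrt(0.77911285^2 + 0.40703194^2 + 0.42702771^2 + 0.58081437^2) = 1.1368332
U = k * uc = 3 * 1.1368332
U = 3.4105

3.4105


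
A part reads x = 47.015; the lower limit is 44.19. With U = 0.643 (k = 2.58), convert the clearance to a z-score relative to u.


u = U / k = 0.643 / 2.58 = 0.24922481
margin = |LSL - x| = |44.19 - 47.015| = 2.825
z = margin / u = 2.825 / 0.24922481
z = 11.3351

11.3351


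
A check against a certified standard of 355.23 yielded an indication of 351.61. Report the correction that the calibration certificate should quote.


Correction = standard - reading
= 355.23 - 351.61
= 3.6200

3.6200


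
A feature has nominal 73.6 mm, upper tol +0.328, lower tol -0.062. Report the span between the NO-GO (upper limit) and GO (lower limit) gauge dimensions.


GO = nominal - lower_tol (smallest hole = maximum material condition)
GO = 73.6 - 0.062 = 73.538
NO-GO = nominal + upper_tol (largest hole = least material condition)
NO-GO = 73.6 + 0.328 = 73.928
spread = NO-GO - GO = 73.928 - 73.538 = 0.3900

0.3900


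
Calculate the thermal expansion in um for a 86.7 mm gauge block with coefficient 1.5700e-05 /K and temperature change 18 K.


dL = L * alpha * dT
= 86.7 * 1.5700e-05 * 18
= 0.0245014 mm
dL_um = 0.0245014 * 1000 = 24.5014 um

24.5014


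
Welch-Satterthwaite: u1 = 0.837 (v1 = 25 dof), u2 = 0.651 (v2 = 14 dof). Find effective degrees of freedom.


uc = sqrt(u1^2 + u2^2) = sqrt(0.837^2 + 0.651^2) = 1.0603631
v_eff = uc^4 / (u1^4/v1 + u2^4/v2)
= 1.0603631^4 / (0.837^4/25 + 0.651^4/14)
= 1.2642077 / 0.032460969
v_eff = 38.9455

38.9455


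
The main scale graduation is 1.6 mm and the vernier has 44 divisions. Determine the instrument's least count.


LC = MSD / n_div
= 1.6 / 44
= 0.0364

0.0364


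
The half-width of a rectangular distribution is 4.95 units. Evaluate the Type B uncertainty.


u_B = half_width / sqrt(3)
u_B = 4.95 / 1.7320508
u_B = 2.8579

2.8579


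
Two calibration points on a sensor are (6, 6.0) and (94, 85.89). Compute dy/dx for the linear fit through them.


slope = (y2 - y1) / (x2 - x1)
= (85.89 - 6.0) / (94 - 6)
= 79.8900 / 88
= 0.9078

0.9078


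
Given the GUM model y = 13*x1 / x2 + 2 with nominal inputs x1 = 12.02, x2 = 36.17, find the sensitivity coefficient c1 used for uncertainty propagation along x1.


y = 13*x1 / x2 + 2
dy/dx1 = 13/x2
Evaluate at x2 = 36.17: c1 = 13 / 36.17
c1 = 0.3594

0.3594


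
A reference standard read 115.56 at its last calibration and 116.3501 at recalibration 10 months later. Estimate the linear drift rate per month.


rate = (v2 - v1) / months
= (116.3501 - 115.56) / 10
= 0.7901 / 10
= 0.0790

0.0790


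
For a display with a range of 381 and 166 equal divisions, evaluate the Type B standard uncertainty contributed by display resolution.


resolution = range / divisions
resolution = 381 / 166 = 2.2951807
u_res = resolution / (2*sqrt(3))
u_res = 2.2951807 / 3.4641016
u_res = 0.6626

0.6626


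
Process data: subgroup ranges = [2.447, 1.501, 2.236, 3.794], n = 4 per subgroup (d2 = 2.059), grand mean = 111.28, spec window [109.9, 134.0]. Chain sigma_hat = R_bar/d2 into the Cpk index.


R_bar = (2.447 + 1.501 + 2.236 + 3.794) / 4 = 2.4945
sigma = R_bar / d2 = 2.4945 / 2.059 = 1.2115104
Cp = (USL - LSL)/(6*sigma) = (134.0 - 109.9)/(6*1.2115104) = 3.3154
Cpu = (134.0 - 111.28)/(3*1.2115104) = 6.2512
Cpl = (111.28 - 109.9)/(3*1.2115104) = 0.3797
Cpk = min(Cpu, Cpl) = 0.3797

0.3797


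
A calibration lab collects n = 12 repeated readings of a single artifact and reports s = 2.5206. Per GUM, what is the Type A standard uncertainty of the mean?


u_A = s / sqrt(n)
u_A = 2.5206 / sqrt(12)
u_A = 2.5206 / 3.4641016
u_A = 0.7276

0.7276


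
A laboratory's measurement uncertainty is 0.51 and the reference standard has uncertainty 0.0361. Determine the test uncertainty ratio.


TUR = u_lab / u_ref
= 0.51 / 0.0361
= 14.1274

14.1274


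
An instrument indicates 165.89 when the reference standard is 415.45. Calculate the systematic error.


Systematic error = measured - true
= 165.89 - 415.45
= -249.5600

-249.5600


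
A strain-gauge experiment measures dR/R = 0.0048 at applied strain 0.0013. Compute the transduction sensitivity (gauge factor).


GF = (dR/R) / epsilon
= 0.0048 / 0.0013
= 3.6923

3.6923


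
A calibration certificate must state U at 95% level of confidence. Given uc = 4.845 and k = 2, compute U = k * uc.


U = k * uc
U = 2 * 4.845
U = 9.6900

9.6900


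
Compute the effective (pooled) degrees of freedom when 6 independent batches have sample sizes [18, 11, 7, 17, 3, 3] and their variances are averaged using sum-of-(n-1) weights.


nu = sum_i (n_i - 1)
nu = ((18 - 1) + (11 - 1) + (7 - 1) + (17 - 1) + (3 - 1) + (3 - 1))
nu = 17 + 10 + 6 + 16 + 2 + 2
nu = 53

53


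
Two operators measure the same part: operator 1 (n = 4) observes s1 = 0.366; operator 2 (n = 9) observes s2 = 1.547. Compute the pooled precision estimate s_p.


s_p = sqrt(((n1-1)*s1^2 + (n2-1)*s2^2) / (n1+n2-2))
numerator = (4-1)*0.366^2 + (9-1)*1.547^2 = 0.401868 + 19.145672 = 19.54754
denominator = 4 + 9 - 2 = 11
s_p^2 = 19.54754 / 11 = 1.7770491
s_p = sqrt(1.7770491) = 1.3331

1.3331


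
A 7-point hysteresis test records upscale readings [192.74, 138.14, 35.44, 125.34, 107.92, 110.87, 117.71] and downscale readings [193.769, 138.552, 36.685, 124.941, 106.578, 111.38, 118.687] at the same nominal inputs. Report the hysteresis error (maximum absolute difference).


|192.74 - 193.769| = 1.0290
|138.14 - 138.552| = 0.4120
|35.44 - 36.685| = 1.2450
|125.34 - 124.941| = 0.3990
|107.92 - 106.578| = 1.3420
|110.87 - 111.38| = 0.5100
|117.71 - 118.687| = 0.9770
hysteresis = max(diffs) = 1.3420

1.3420


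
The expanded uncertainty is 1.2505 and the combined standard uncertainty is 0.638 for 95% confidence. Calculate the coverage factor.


k = U / uc
k = 1.2505 / 0.638
k = 1.96

1.96


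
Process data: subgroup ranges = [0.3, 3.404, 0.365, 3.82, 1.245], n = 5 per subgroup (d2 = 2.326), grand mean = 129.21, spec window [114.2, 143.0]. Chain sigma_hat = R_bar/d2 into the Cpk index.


R_bar = (0.3 + 3.404 + 0.365 + 3.82 + 1.245) / 5 = 1.8268
sigma = R_bar / d2 = 1.8268 / 2.326 = 0.78538263
Cp = (USL - LSL)/(6*sigma) = (143.0 - 114.2)/(6*0.78538263) = 6.1117
Cpu = (143.0 - 129.21)/(3*0.78538263) = 5.8528
Cpl = (129.21 - 114.2)/(3*0.78538263) = 6.3706
Cpk = min(Cpu, Cpl) = 5.8528

5.8528


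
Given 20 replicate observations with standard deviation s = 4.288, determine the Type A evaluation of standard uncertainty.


u_A = s / sqrt(n)
u_A = 4.288 / sqrt(20)
u_A = 4.288 / 4.472136
u_A = 0.9588

0.9588


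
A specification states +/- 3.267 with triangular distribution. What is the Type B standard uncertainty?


u_B = half_width / sqrt(6)
u_B = 3.267 / 2.4494897
u_B = 1.3337

1.3337


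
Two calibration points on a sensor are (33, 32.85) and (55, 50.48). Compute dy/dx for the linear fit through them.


slope = (y2 - y1) / (x2 - x1)
= (50.48 - 32.85) / (55 - 33)
= 17.6300 / 22
= 0.8014

0.8014


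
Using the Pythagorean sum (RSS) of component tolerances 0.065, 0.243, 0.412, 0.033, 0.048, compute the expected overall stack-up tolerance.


RSS = sqrt(0.065^2 + 0.243^2 + 0.412^2 + 0.033^2 + 0.048^2)
= sqrt(0.236411)
= 0.4862

0.4862


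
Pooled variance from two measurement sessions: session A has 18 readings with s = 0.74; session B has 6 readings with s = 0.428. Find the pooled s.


s_p = sqrt(((n1-1)*s1^2 + (n2-1)*s2^2) / (n1+n2-2))
numerator = (18-1)*0.74^2 + (6-1)*0.428^2 = 9.3092 + 0.91592 = 10.22512
denominator = 18 + 6 - 2 = 22
s_p^2 = 10.22512 / 22 = 0.46477818
s_p = sqrt(0.46477818) = 0.6817

0.6817


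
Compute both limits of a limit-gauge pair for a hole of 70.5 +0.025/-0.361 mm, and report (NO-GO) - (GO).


GO = nominal - lower_tol (smallest hole = maximum material condition)
GO = 70.5 - 0.361 = 70.139
NO-GO = nominal + upper_tol (largest hole = least material condition)
NO-GO = 70.5 + 0.025 = 70.525
spread = NO-GO - GO = 70.525 - 70.139 = 0.3860

0.3860


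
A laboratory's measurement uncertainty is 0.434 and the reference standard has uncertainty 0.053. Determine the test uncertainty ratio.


TUR = u_lab / u_ref
= 0.434 / 0.053
= 8.1887

8.1887


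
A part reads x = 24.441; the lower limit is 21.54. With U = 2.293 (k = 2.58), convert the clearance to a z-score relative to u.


u = U / k = 2.293 / 2.58 = 0.88875969
margin = |LSL - x| = |21.54 - 24.441| = 2.901
z = margin / u = 2.901 / 0.88875969
z = 3.2641

3.2641


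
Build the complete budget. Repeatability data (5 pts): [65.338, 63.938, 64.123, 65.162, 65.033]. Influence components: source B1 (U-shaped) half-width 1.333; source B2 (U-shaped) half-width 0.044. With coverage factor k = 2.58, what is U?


mean = (65.338 + 63.938 + 64.123 + 65.162 + 65.033) / 5 = 64.7188
s = sqrt(sum((x - mean)^2)/(n-1)) = 0.64093346
u_A = s / sqrt(n) = 0.64093346 / sqrt(5) = 0.28663416
u_B1 = 1.333 / sqrt(2) = 0.94257334
u_B2 = 0.044 / sqrt(2) = 0.031112698
uc = sqrt(0.28663416^2 + 0.94257334^2 + 0.031112698^2) = 0.98568334
U = k * uc = 2.58 * 0.98568334
U = 2.5431

2.5431


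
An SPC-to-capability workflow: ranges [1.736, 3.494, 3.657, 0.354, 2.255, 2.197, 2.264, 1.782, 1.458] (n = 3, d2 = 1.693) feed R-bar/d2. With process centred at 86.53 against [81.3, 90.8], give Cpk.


R_bar = (1.736 + 3.494 + 3.657 + 0.354 + 2.255 + 2.197 + 2.264 + 1.782 + 1.458) / 9 = 2.133
sigma = R_bar / d2 = 2.133 / 1.693 = 1.2598937
Cp = (USL - LSL)/(6*sigma) = (90.8 - 81.3)/(6*1.2598937) = 1.2567
Cpu = (90.8 - 86.53)/(3*1.2598937) = 1.1297
Cpl = (86.53 - 81.3)/(3*1.2598937) = 1.3837
Cpk = min(Cpu, Cpl) = 1.1297

1.1297


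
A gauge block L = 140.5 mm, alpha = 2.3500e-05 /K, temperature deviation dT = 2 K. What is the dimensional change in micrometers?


dL = L * alpha * dT
= 140.5 * 2.3500e-05 * 2
= 0.0066035 mm
dL_um = 0.0066035 * 1000 = 6.6035 um

6.6035


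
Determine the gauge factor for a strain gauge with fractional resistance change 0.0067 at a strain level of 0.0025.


GF = (dR/R) / epsilon
= 0.0067 / 0.0025
= 2.6800

2.6800


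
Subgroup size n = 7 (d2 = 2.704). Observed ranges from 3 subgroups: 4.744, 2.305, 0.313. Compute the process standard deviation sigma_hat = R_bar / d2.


R_bar = (4.744 + 2.305 + 0.313) / 3
R_bar = 7.362 / 3 = 2.454
sigma_hat = R_bar / d2 = 2.454 / 2.704 = 0.9075

0.9075


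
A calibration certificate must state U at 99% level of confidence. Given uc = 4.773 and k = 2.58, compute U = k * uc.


U = k * uc
U = 2.58 * 4.773
U = 12.3143

12.3143


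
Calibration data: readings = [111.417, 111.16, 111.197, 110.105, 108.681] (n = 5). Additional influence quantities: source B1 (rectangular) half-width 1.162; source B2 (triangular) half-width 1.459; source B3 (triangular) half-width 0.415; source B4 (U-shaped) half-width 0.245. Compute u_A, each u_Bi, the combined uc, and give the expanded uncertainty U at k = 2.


mean = (111.417 + 111.16 + 111.197 + 110.105 + 108.681) / 5 = 110.512
s = sqrt(sum((x - mean)^2)/(n-1)) = 1.1430621
u_A = s / sqrt(n) = 1.1430621 / sqrt(5) = 0.51119291
u_B1 = 1.162 / sqrt(3) = 0.67088101
u_B2 = 1.459 / sqrt(6) = 0.59563426
u_B3 = 0.415 / sqrt(6) = 0.16942304
u_B4 = 0.245 / sqrt(2) = 0.17324116
uc = sqrt(0.51119291^2 + 0.67088101^2 + 0.59563426^2 + 0.16942304^2 + 0.17324116^2) = 1.0606113
U = k * uc = 2 * 1.0606113
U = 2.1212

2.1212


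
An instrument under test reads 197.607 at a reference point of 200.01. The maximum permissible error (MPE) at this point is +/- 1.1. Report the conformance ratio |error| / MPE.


e = indication - reference = 197.607 - 200.01 = -2.4030
|e| = 2.4030
ratio = |e| / MPE = 2.4030 / 1.1
ratio = 2.1845

2.1845


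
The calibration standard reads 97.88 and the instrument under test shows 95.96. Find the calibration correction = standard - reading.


Correction = standard - reading
= 97.88 - 95.96
= 1.9200

1.9200


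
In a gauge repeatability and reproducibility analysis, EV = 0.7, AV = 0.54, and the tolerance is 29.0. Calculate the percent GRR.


GRR = sqrt(EV^2 + AV^2) = sqrt(0.7^2 + 0.54^2) = 0.88408144
%GRR = GRR / tol * 100 = 0.88408144 / 29.0 * 100
%GRR = 3.0486

3.0486


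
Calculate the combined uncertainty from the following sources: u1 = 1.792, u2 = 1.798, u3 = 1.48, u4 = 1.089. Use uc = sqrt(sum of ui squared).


uc = sqrt(1.792^2 + 1.798^2 + 1.48^2 + 1.089^2)
uc = sqrt(9.820389)
uc = 3.1337

3.1337


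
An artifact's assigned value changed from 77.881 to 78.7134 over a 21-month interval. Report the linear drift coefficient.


rate = (v2 - v1) / months
= (78.7134 - 77.881) / 21
= 0.8324 / 21
= 0.0396

0.0396


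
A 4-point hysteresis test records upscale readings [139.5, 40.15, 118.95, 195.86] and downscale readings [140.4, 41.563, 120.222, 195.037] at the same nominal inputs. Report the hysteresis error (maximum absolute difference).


|139.5 - 140.4| = 0.9000
|40.15 - 41.563| = 1.4130
|118.95 - 120.222| = 1.2720
|195.86 - 195.037| = 0.8230
hysteresis = max(diffs) = 1.4130

1.4130


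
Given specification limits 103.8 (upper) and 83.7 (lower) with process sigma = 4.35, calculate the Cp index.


Cp = (USL - LSL) / (6 * sigma)
= (103.8 - 83.7) / (6 * 4.35)
= 20.1000 / 26.1000
= 0.7701

0.7701


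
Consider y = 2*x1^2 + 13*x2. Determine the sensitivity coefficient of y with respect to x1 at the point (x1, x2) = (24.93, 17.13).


y = 2*x1^2 + 13*x2
dy/dx1 = 2*2*x1
Evaluate at x1 = 24.93: c1 = 4 * 24.93
c1 = 99.7200

99.7200


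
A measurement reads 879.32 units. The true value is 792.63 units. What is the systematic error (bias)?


Systematic error = measured - true
= 879.32 - 792.63
= 86.6900

86.6900


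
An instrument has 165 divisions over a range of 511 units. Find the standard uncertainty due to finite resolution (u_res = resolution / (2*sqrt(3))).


resolution = range / divisions
resolution = 511 / 165 = 3.0969697
u_res = resolution / (2*sqrt(3))
u_res = 3.0969697 / 3.4641016
u_res = 0.8940

0.8940


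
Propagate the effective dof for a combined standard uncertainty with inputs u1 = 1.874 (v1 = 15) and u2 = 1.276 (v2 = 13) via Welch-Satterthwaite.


uc = sqrt(u1^2 + u2^2) = sqrt(1.874^2 + 1.276^2) = 2.2671683
v_eff = uc^4 / (u1^4/v1 + u2^4/v2)
= 2.2671683^4 / (1.874^4/15 + 1.276^4/13)
= 26.420136 / 1.026138
v_eff = 25.7472

25.7472
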